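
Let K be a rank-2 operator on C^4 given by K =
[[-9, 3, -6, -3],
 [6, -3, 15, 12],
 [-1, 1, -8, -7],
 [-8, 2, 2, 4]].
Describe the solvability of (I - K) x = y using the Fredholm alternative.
(I - K) is invertible (det(I - K) = -13 ≠ 0), so for every y in C^4 the equation (I - K) x = y has a unique solution.

K has rank 2 and factors as K = U V^T = u1 v1^T + u2 v2^T with u1 = (0, -3, 2, -2), v1 = (1, 0, -3, -3), u2 = (-3, 3, -1, -2), v2 = (3, -1, 2, 1) (multiplying out reproduces the displayed K). The nonzero eigenvalues of U V^T coincide with those of the 2 x 2 matrix G = V^T U = [[v1·u1, v1·u2], [v2·u1, v2·u2]] = [[0, 6], [5, -16]], and by the Sylvester determinant identity det(I_4 - U V^T) = det(I_2 - V^T U) = det([[1, -6], [-5, 17]]) = (1)(17) - (-6)(-5) = -13. (Direct check: I - K =
[[10, -3, 6, 3],
 [-6, 4, -15, -12],
 [1, -1, 9, 7],
 [8, -2, -2, -3]]
has determinant -13.) The finite-dimensional Fredholm alternative says: either (I - K) is invertible, or ker(I - K) ≠ {0} and then range(I - K) = ker((I - K)^*)^⊥, with dim ker(I - K) = dim ker((I - K)^*). Since det(I - K) ≠ 0, 1 is not an eigenvalue of K and ker(I - K) = {0}, so we are in the first case: for every y there is a unique x = (I - K)^(-1) y. (Explicitly, by the Woodbury identity, (I - U V^T)^(-1) = I + U (I_2 - G)^(-1) V^T.)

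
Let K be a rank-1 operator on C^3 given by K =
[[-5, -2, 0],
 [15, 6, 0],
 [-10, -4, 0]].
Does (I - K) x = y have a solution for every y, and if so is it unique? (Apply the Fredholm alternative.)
(I - K) is singular (det(I - K) = 0, i.e. 1 ∈ sigma(K)). (I - K) x = y is solvable iff y ⊥ ker((I - K)^*) = span{(-5, -2, 0)}, i.e. iff -5y_1 - 2y_2 = 0. When solvable, the solutions are x = y + c·(1, -3, 2), c arbitrary (ker(I - K) = span{(1, -3, 2)}, dimension 1).

K has rank 1, so it is an outer product K = u v^T: every row of K is a multiple of one row vector. Reading off the entries, u = (1, -3, 2) and v = (-5, -2, 0) (row i of K equals u_i·v^T). A rank-one matrix u v^T satisfies K u = u (v·u) and kills the (2)-dimensional subspace v^⊥, so its characteristic polynomial is lambda^2 (lambda - v·u) with v·u = tr K = 1. Hence the eigenvalues of I - K are 1 (multiplicity 2) and 1 - (1) = 0, so det(I - K) = 0. (Direct check: I - K =
[[6, 2, 0],
 [-15, -5, 0],
 [10, 4, 1]]
has determinant 0.) So 1 is an eigenvalue of K and (I - K) is not invertible. The finite-dimensional Fredholm alternative says: either (I - K) is invertible, or ker(I - K) ≠ {0} and then range(I - K) = ker((I - K)^*)^⊥, with dim ker(I - K) = dim ker((I - K)^*). We are in the second case, so we need both kernels. Kernel of I - K: (I - K) u = u - u (v·u) = u - u = 0, so ker(I - K) = span{u} = span{(1, -3, 2)} (it is exactly 1-dimensional because rank(I - K) = 2). Kernel of the adjoint: K is real, so (I - K)^* = I - K^T = I - v u^T, and (I - v u^T) v = v - v (u·v) = 0; hence ker((I - K)^*) = span{v} = span{(-5, -2, 0)}. Therefore (I - K) x = y is solvable iff <y, v> = 0, i.e. iff -5y_1 - 2y_2 = 0. When this holds, K y = u (v·y) = 0, so (I - K) y = y and x = y is a particular solution; the full solution set is the line x = y + c·u = y + c·(1, -3, 2), c ∈ C.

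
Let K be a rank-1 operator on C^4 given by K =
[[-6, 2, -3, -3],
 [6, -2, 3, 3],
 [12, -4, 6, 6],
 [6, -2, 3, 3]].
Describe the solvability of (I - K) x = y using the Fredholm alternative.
(I - K) is singular (det(I - K) = 0, i.e. 1 ∈ sigma(K)). (I - K) x = y is solvable iff y ⊥ ker((I - K)^*) = span{(-6, 2, -3, -3)}, i.e. iff -6y_1 + 2y_2 - 3y_3 - 3y_4 = 0. When solvable, the solutions are x = y + c·(1, -1, -2, -1), c arbitrary (ker(I - K) = span{(1, -1, -2, -1)}, dimension 1).

K has rank 1, so it is an outer product K = u v^T: every row of K is a multiple of one row vector. Reading off the entries, u = (1, -1, -2, -1) and v = (-6, 2, -3, -3) (row i of K equals u_i·v^T). A rank-one matrix u v^T satisfies K u = u (v·u) and kills the (3)-dimensional subspace v^⊥, so its characteristic polynomial is lambda^3 (lambda - v·u) with v·u = tr K = 1. Hence the eigenvalues of I - K are 1 (multiplicity 3) and 1 - (1) = 0, so det(I - K) = 0. (Direct check: I - K =
[[7, -2, 3, 3],
 [-6, 3, -3, -3],
 [-12, 4, -5, -6],
 [-6, 2, -3, -2]]
has determinant 0.) So 1 is an eigenvalue of K and (I - K) is not invertible. The finite-dimensional Fredholm alternative says: either (I - K) is invertible, or ker(I - K) ≠ {0} and then range(I - K) = ker((I - K)^*)^⊥, with dim ker(I - K) = dim ker((I - K)^*). We are in the second case, so we need both kernels. Kernel of I - K: (I - K) u = u - u (v·u) = u - u = 0, so ker(I - K) = span{u} = span{(1, -1, -2, -1)} (it is exactly 1-dimensional because rank(I - K) = 3). Kernel of the adjoint: K is real, so (I - K)^* = I - K^T = I - v u^T, and (I - v u^T) v = v - v (u·v) = 0; hence ker((I - K)^*) = span{v} = span{(-6, 2, -3, -3)}. Therefore (I - K) x = y is solvable iff <y, v> = 0, i.e. iff -6y_1 + 2y_2 - 3y_3 - 3y_4 = 0. When this holds, K y = u (v·y) = 0, so (I - K) y = y and x = y is a particular solution; the full solution set is the line x = y + c·u = y + c·(1, -1, -2, -1), c ∈ C.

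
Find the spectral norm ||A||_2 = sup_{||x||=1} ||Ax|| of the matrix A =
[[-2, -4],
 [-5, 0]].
||A||_2 = sqrt((45 + sqrt(425))/2) ≈ 5.7278 (= sqrt(largest eigenvalue of A^T A))

||A||_2 = sigma_max(A) = sqrt(lambda_max(A^T A)). Form the symmetric matrix M = A^T A =
[[29, 8],
 [8, 16]].
Its characteristic polynomial (trace, determinant of M give the coefficients) is
  p(λ) = det(λ I - M) = λ^2 - 45λ + 400.
For λ^2 - 45λ + 400 the discriminant is 425. It is nonnegative but not a perfect square, so the roots are real and irrational: λ = (45 ± sqrt(425))/2 ≈ 32.8078, 12.1922.
So the eigenvalues of A^T A are ≈ 12.1922, 32.8078 (all ≥ 0, as they must be for A^T A). The largest is λ_max = (45 + sqrt(425))/2 ≈ 32.8078, hence ||A||_2 = sqrt(λ_max) = sqrt((45 + sqrt(425))/2) ≈ 5.7278.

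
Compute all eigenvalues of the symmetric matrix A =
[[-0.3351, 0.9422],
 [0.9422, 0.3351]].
sigma(A) ≈ {-1, 1}

A is real symmetric, so its spectrum consists of real eigenvalues. Expanding the characteristic polynomial of the displayed matrix gives
  det(λ I - A) = p(λ) = λ^2 + (0)λ + (-1).
Solving p(λ) = 0 yields eigenvalues ≈ -1, 1. (A is shown rounded to 4 decimals, so these recover the underlying integer eigenvalues to within that precision.)
Verification: the trace of A = 0 equals the sum of eigenvalues 0, and det(A) ≈ -1.0000 matches the eigenvalue product -1.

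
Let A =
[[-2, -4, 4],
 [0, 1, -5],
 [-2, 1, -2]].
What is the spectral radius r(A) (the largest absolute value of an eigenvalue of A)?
r(A) ≈ 3.5866

The eigenvalues of A are the roots of its characteristic polynomial. With M = A (coefficients from the trace, the sum of principal 2x2 minors, and det A):
  p(λ) = det(λ I - M) = λ^3 + 3λ^2 + 13λ + 38.
No integer candidate from the rational root theorem (±divisors of 38) is a root, so the roots are irrational. The cubic discriminant is Δ = -23683 < 0, so there is one real root and a complex-conjugate pair. p(-3) = -1 and p(-2) = 16 have opposite signs, so a root lies in (-3, -2); Newton's method refines it to λ ≈ -2.954. Dividing out (λ - (-2.954)) leaves approximately λ^2 + 0.046λ + 12.864. For λ^2 + 0.046λ + 12.864 the discriminant is -51.454. It is negative, so the remaining roots are the complex-conjugate pair λ ≈ -0.023 ± 3.5866i. Their product equals the constant term, so |λ|^2 ≈ 12.864 and |λ| ≈ 3.5866.
Thus the eigenvalues (to 4 decimals) are -2.954 (modulus 2.954); -0.023 ± 3.5866i (modulus 3.5866). The spectral radius is the largest modulus: r(A) ≈ 3.5866. (Cross-check: r(A) ≤ ||A||_2 ≈ 7.6804; equality holds whenever A is normal, though it can also hold for some non-normal A.)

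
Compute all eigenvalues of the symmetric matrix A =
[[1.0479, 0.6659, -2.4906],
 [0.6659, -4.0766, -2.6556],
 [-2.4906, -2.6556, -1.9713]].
sigma(A) ≈ {-6, -2, 3}

A is real symmetric, so its spectrum consists of real eigenvalues. Expanding the characteristic polynomial of the displayed matrix gives
  det(λ I - A) = p(λ) = λ^3 + (5)λ^2 + (-12)λ + (-36.0013).
Solving p(λ) = 0 yields eigenvalues ≈ -6, -2, 3. (A is shown rounded to 4 decimals, so these recover the underlying integer eigenvalues to within that precision.)
Verification: the trace of A = -5 equals the sum of eigenvalues -5, and det(A) ≈ 36.0013 matches the eigenvalue product 36.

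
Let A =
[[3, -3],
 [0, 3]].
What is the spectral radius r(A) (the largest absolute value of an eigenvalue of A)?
r(A) = 3

The eigenvalues of A are the roots of its characteristic polynomial. With M = A (coefficients from the trace and determinant):
  p(λ) = det(λ I - M) = λ^2 - 6λ + 9.
For λ^2 - 6λ + 9 the discriminant is 0. It is a perfect square (0^2), so the roots are rational: λ = (6 ± 0)/2 = 3, 3.
Thus the eigenvalues (to 4 decimals) are 3 (modulus 3). The spectral radius is the largest modulus: r(A) = 3. (Cross-check: r(A) ≤ ||A||_2 ≈ 4.8541; equality holds whenever A is normal, though it can also hold for some non-normal A.)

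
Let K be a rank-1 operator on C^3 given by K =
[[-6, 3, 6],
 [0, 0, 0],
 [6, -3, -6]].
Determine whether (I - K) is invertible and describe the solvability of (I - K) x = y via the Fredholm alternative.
(I - K) is invertible (det(I - K) = 13 ≠ 0), so for every y in C^3 the equation (I - K) x = y has a unique solution.

K has rank 1, so it is an outer product K = u v^T: every row of K is a multiple of one row vector. Reading off the entries, u = (3, 0, -3) and v = (-2, 1, 2) (row i of K equals u_i·v^T). A rank-one matrix u v^T satisfies K u = u (v·u) and kills the (2)-dimensional subspace v^⊥, so its characteristic polynomial is lambda^2 (lambda - v·u) with v·u = tr K = -12. Hence the eigenvalues of I - K are 1 (multiplicity 2) and 1 - (-12) = 13, so det(I - K) = 13. (Direct check: I - K =
[[7, -3, -6],
 [0, 1, 0],
 [-6, 3, 7]]
has determinant 13.) The finite-dimensional Fredholm alternative says: either (I - K) is invertible, or ker(I - K) ≠ {0} and then range(I - K) = ker((I - K)^*)^⊥, with dim ker(I - K) = dim ker((I - K)^*). Since det(I - K) ≠ 0, 1 is not an eigenvalue of K and ker(I - K) = {0}, so we are in the first case: for every y there is a unique x = (I - K)^(-1) y. Explicitly, by the Sherman–Morrison formula, (I - u v^T)^(-1) = I + u v^T/(1 - v·u), i.e. (I - K)^(-1) = I + K/(13).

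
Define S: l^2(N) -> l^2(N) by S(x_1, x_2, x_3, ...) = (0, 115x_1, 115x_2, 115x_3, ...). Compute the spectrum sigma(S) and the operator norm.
sigma(S) = closed disk {z in C : |z| ≤ 115}; ||S|| = 115

Note S = 115·U where U is the unit right shift (U x)_k = x_{k-1} (with x_0 := 0); so ||S|| = 115||U|| and sigma(S) = 115·sigma(U). ||S x||^2 = sum_{k≥1} |115x_k|^2 = 13225||x||^2, so ||S|| = 115 and sigma(S) ⊂ {|z| ≤ 115}. For any |lambda| < 115, the equation (S - lambda I) x = 0 forces x_1 = 0, then 115x_k = lambda x_{k+1} ⇒ x = 0, so S has no eigenvalues. But (S - lambda I) is not surjective for |lambda| < 115: solving (S - lambda I) x = e_1 would require x_n proportional to (lambda/115)^(-n), which is not in l^2. So every |lambda| < 115 lies in the residual spectrum. The boundary |lambda| = 115 is in the approximate point spectrum (the spectrum is closed). Hence sigma(S) is the closed disk of radius 115.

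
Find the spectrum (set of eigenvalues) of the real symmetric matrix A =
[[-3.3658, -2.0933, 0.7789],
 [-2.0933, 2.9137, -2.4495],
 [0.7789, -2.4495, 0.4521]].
sigma(A) ≈ {-4, -1, 5}

A is real symmetric, so its spectrum consists of real eigenvalues. Expanding the characteristic polynomial of the displayed matrix gives
  det(λ I - A) = p(λ) = λ^3 + (0)λ^2 + (-21)λ + (-20).
Solving p(λ) = 0 yields eigenvalues ≈ -4, -1, 5. (A is shown rounded to 4 decimals, so these recover the underlying integer eigenvalues to within that precision.)
Verification: the trace of A = 0 equals the sum of eigenvalues 0, and det(A) ≈ 20.0002 matches the eigenvalue product 20.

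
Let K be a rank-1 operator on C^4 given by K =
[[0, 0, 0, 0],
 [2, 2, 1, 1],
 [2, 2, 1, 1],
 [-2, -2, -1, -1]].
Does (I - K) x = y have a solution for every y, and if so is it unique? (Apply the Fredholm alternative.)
(I - K) is invertible (det(I - K) = -1 ≠ 0), so for every y in C^4 the equation (I - K) x = y has a unique solution.

K has rank 1, so it is an outer product K = u v^T: every row of K is a multiple of one row vector. Reading off the entries, u = (0, -1, -1, 1) and v = (-2, -2, -1, -1) (row i of K equals u_i·v^T). A rank-one matrix u v^T satisfies K u = u (v·u) and kills the (3)-dimensional subspace v^⊥, so its characteristic polynomial is lambda^3 (lambda - v·u) with v·u = tr K = 2. Hence the eigenvalues of I - K are 1 (multiplicity 3) and 1 - (2) = -1, so det(I - K) = -1. (Direct check: I - K =
[[1, 0, 0, 0],
 [-2, -1, -1, -1],
 [-2, -2, 0, -1],
 [2, 2, 1, 2]]
has determinant -1.) The finite-dimensional Fredholm alternative says: either (I - K) is invertible, or ker(I - K) ≠ {0} and then range(I - K) = ker((I - K)^*)^⊥, with dim ker(I - K) = dim ker((I - K)^*). Since det(I - K) ≠ 0, 1 is not an eigenvalue of K and ker(I - K) = {0}, so we are in the first case: for every y there is a unique x = (I - K)^(-1) y. Explicitly, by the Sherman–Morrison formula, (I - u v^T)^(-1) = I + u v^T/(1 - v·u), i.e. (I - K)^(-1) = I - K.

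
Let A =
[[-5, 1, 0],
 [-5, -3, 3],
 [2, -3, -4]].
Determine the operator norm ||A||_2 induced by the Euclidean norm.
||A||_2 ≈ 8.1718 (= sqrt(largest eigenvalue of A^T A))

||A||_2 = sigma_max(A) = sqrt(lambda_max(A^T A)). Form the symmetric matrix M = A^T A =
[[54, 4, -23],
 [4, 19, 3],
 [-23, 3, 25]].
Its characteristic polynomial (trace, sum of principal 2x2 minors, determinant of M give the coefficients) is
  p(λ) = det(λ I - M) = λ^3 - 98λ^2 + 2297λ - 14161.
No integer candidate from the rational root theorem (±divisors of 14161) is a root, so the roots are irrational. The cubic discriminant is Δ = 846676617 > 0, so there are three distinct real roots. p(9) = -697 and p(10) = 9 have opposite signs, so a root lies in (9, 10); Newton's method refines it to λ ≈ 9.9859. p(21) = 119 and p(22) = -411 have opposite signs, so a root lies in (21, 22); Newton's method refines it to λ ≈ 21.236. p(66) = -1951 and p(67) = 579 have opposite signs, so a root lies in (66, 67); Newton's method refines it to λ ≈ 66.7781. Check (Vieta): the three roots sum to 98, matching tr M = 98.
So the eigenvalues of A^T A are ≈ 9.9859, 21.236, 66.7781 (all ≥ 0, as they must be for A^T A). The largest is λ_max ≈ 66.7781, hence ||A||_2 = sqrt(λ_max) ≈ 8.1718.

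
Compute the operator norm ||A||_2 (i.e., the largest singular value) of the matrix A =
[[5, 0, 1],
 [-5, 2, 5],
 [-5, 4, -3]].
||A||_2 ≈ 9.4055 (= sqrt(largest eigenvalue of A^T A))

||A||_2 = sigma_max(A) = sqrt(lambda_max(A^T A)). Form the symmetric matrix M = A^T A =
[[75, -30, -5],
 [-30, 20, -2],
 [-5, -2, 35]].
Its characteristic polynomial (trace, sum of principal 2x2 minors, determinant of M give the coefficients) is
  p(λ) = det(λ I - M) = λ^3 - 130λ^2 + 3896λ - 19600.
No integer candidate from the rational root theorem (±divisors of 19600) is a root, so the roots are irrational. The cubic discriminant is Δ = 16044345856 > 0, so there are three distinct real roots. p(6) = -688 and p(7) = 1645 have opposite signs, so a root lies in (6, 7); Newton's method refines it to λ ≈ 6.2852. p(35) = 385 and p(36) = -1168 have opposite signs, so a root lies in (35, 36); Newton's method refines it to λ ≈ 35.2508. p(88) = -2000 and p(89) = 2383 have opposite signs, so a root lies in (88, 89); Newton's method refines it to λ ≈ 88.464. Check (Vieta): the three roots sum to 130, matching tr M = 130.
So the eigenvalues of A^T A are ≈ 6.2852, 35.2508, 88.464 (all ≥ 0, as they must be for A^T A). The largest is λ_max ≈ 88.464, hence ||A||_2 = sqrt(λ_max) ≈ 9.4055.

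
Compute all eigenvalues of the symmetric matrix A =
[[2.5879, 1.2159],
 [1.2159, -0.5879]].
sigma(A) ≈ {-1, 3}

A is real symmetric, so its spectrum consists of real eigenvalues. Expanding the characteristic polynomial of the displayed matrix gives
  det(λ I - A) = p(λ) = λ^2 + (-2)λ + (-3).
Solving p(λ) = 0 yields eigenvalues ≈ -1, 3. (A is shown rounded to 4 decimals, so these recover the underlying integer eigenvalues to within that precision.)
Verification: the trace of A = 2 equals the sum of eigenvalues 2, and det(A) ≈ -2.9998 matches the eigenvalue product -3.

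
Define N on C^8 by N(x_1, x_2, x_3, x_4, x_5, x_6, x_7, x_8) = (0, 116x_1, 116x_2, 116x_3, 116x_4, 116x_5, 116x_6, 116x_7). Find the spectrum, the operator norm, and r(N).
sigma(N) = {0}; ||N|| = 116; r(N) = 0. (N is nilpotent with N^8 = 0.)

On C^8, N is a strictly lower-triangular matrix with 116 on the subdiagonal and zeros elsewhere, so its characteristic polynomial is lambda^8 and every eigenvalue is 0: sigma(N) = {0}. For the operator norm, N e_i = 116e_{i+1} for i = 1, ..., 7 and N e_8 = 0, so the singular values of N are 116 (with multiplicity 7) and 0; hence ||N|| = 116. The spectral radius r(N) = max|lambda| = 0. Note ||N|| > r(N) — characteristic of non-normal nilpotent operators. Indeed N^8 = 0.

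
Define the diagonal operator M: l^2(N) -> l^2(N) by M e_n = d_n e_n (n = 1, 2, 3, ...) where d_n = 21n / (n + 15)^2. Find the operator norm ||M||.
||M|| = 7/20 (attained at n = 15)

For M diagonal, ||M|| = sup_n |d_n|. Treat f(x) = 21x / (x + 15)^2 for real x > 0. By the quotient rule, f'(x) = 21(15 - x)/(x + 15)^3, which is positive for x < 15 and negative for x > 15. So f has a unique maximum at x = 15, and since 15 is a positive integer, the supremum over n ≥ 1 is attained at n = 15: d_15 = 21·15/(15 + 15)^2 = 21·15/900 = 7/20. Hence ||M|| = 7/20.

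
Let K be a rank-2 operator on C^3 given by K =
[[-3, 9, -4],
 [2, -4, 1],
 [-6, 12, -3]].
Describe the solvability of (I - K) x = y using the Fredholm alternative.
(I - K) is invertible (det(I - K) = -10 ≠ 0), so for every y in C^3 the equation (I - K) x = y has a unique solution.

K has rank 2 and factors as K = U V^T = u1 v1^T + u2 v2^T with u1 = (3, -1, 3), v1 = (1, 1, -2), u2 = (2, -1, 3), v2 = (-3, 3, 1) (multiplying out reproduces the displayed K). The nonzero eigenvalues of U V^T coincide with those of the 2 x 2 matrix G = V^T U = [[v1·u1, v1·u2], [v2·u1, v2·u2]] = [[-4, -5], [-9, -6]], and by the Sylvester determinant identity det(I_3 - U V^T) = det(I_2 - V^T U) = det([[5, 5], [9, 7]]) = (5)(7) - (5)(9) = -10. (Direct check: I - K =
[[4, -9, 4],
 [-2, 5, -1],
 [6, -12, 4]]
has determinant -10.) The finite-dimensional Fredholm alternative says: either (I - K) is invertible, or ker(I - K) ≠ {0} and then range(I - K) = ker((I - K)^*)^⊥, with dim ker(I - K) = dim ker((I - K)^*). Since det(I - K) ≠ 0, 1 is not an eigenvalue of K and ker(I - K) = {0}, so we are in the first case: for every y there is a unique x = (I - K)^(-1) y. (Explicitly, by the Woodbury identity, (I - U V^T)^(-1) = I + U (I_2 - G)^(-1) V^T.)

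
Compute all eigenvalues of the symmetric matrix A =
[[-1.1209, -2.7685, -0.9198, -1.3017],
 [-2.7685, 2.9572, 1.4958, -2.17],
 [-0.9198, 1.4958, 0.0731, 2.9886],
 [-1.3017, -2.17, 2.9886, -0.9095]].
sigma(A) ≈ {-5, -2, 3, 5}

A is real symmetric, so its spectrum consists of real eigenvalues. Expanding the characteristic polynomial of the displayed matrix gives
  det(λ I - A) = p(λ) = λ^4 + (-1)λ^3 + (-31)λ^2 + (24.9976)λ + (150.0032).
Solving p(λ) = 0 yields eigenvalues ≈ -5, -2, 3, 5. (A is shown rounded to 4 decimals, so these recover the underlying integer eigenvalues to within that precision.)
Verification: the trace of A = 1 equals the sum of eigenvalues 1, and det(A) ≈ 150.0032 matches the eigenvalue product 150.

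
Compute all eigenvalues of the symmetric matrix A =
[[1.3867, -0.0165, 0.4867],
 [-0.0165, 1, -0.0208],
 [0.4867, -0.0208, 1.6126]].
sigma(A) ≈ {1, 2} (1 with multiplicity 2)

A is real symmetric, so its spectrum consists of real eigenvalues. Expanding the characteristic polynomial of the displayed matrix gives
  det(λ I - A) = p(λ) = λ^3 + (-4)λ^2 + (5)λ + (-2).
Solving p(λ) = 0 yields eigenvalues ≈ 1, 1, 2. (A is shown rounded to 4 decimals, so these recover the underlying integer eigenvalues to within that precision.)
Verification: the trace of A = 4 equals the sum of eigenvalues 4, and det(A) ≈ 2.0000 matches the eigenvalue product 2.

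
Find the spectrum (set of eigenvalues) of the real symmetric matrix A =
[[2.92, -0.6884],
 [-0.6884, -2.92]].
sigma(A) ≈ {-3, 3}

A is real symmetric, so its spectrum consists of real eigenvalues. Expanding the characteristic polynomial of the displayed matrix gives
  det(λ I - A) = p(λ) = λ^2 + (0)λ + (-9).
Solving p(λ) = 0 yields eigenvalues ≈ -3, 3. (A is shown rounded to 4 decimals, so these recover the underlying integer eigenvalues to within that precision.)
Verification: the trace of A = 0 equals the sum of eigenvalues 0, and det(A) ≈ -9.0003 matches the eigenvalue product -9.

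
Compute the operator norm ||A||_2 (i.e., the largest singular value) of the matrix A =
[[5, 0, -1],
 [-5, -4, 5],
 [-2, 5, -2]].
||A||_2 ≈ 9.2707 (= sqrt(largest eigenvalue of A^T A))

||A||_2 = sigma_max(A) = sqrt(lambda_max(A^T A)). Form the symmetric matrix M = A^T A =
[[54, 10, -26],
 [10, 41, -30],
 [-26, -30, 30]].
Its characteristic polynomial (trace, sum of principal 2x2 minors, determinant of M give the coefficients) is
  p(λ) = det(λ I - M) = λ^3 - 125λ^2 + 3388λ - 2704.
No integer candidate from the rational root theorem (±divisors of 2704) is a root, so the roots are irrational. The cubic discriminant is Δ = 23085200080 > 0, so there are three distinct real roots. p(0) = -2704 and p(1) = 560 have opposite signs, so a root lies in (0, 1); Newton's method refines it to λ ≈ 0.8229. p(38) = 412 and p(39) = -1378 have opposite signs, so a root lies in (38, 39); Newton's method refines it to λ ≈ 38.2311. p(85) = -3724 and p(86) = 220 have opposite signs, so a root lies in (85, 86); Newton's method refines it to λ ≈ 85.9459. Check (Vieta): the three roots sum to 125, matching tr M = 125.
So the eigenvalues of A^T A are ≈ 0.8229, 38.2311, 85.9459 (all ≥ 0, as they must be for A^T A). The largest is λ_max ≈ 85.9459, hence ||A||_2 = sqrt(λ_max) ≈ 9.2707.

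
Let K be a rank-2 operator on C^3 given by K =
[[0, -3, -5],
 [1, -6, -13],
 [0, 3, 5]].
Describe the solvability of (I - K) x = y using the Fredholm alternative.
(I - K) is invertible (det(I - K) = 14 ≠ 0), so for every y in C^3 the equation (I - K) x = y has a unique solution.

K has rank 2 and factors as K = U V^T = u1 v1^T + u2 v2^T with u1 = (1, 3, -1), v1 = (1, 0, -3), u2 = (-1, -2, 1), v2 = (1, 3, 2) (multiplying out reproduces the displayed K). The nonzero eigenvalues of U V^T coincide with those of the 2 x 2 matrix G = V^T U = [[v1·u1, v1·u2], [v2·u1, v2·u2]] = [[4, -4], [8, -5]], and by the Sylvester determinant identity det(I_3 - U V^T) = det(I_2 - V^T U) = det([[-3, 4], [-8, 6]]) = (-3)(6) - (4)(-8) = 14. (Direct check: I - K =
[[1, 3, 5],
 [-1, 7, 13],
 [0, -3, -4]]
has determinant 14.) The finite-dimensional Fredholm alternative says: either (I - K) is invertible, or ker(I - K) ≠ {0} and then range(I - K) = ker((I - K)^*)^⊥, with dim ker(I - K) = dim ker((I - K)^*). Since det(I - K) ≠ 0, 1 is not an eigenvalue of K and ker(I - K) = {0}, so we are in the first case: for every y there is a unique x = (I - K)^(-1) y. (Explicitly, by the Woodbury identity, (I - U V^T)^(-1) = I + U (I_2 - G)^(-1) V^T.)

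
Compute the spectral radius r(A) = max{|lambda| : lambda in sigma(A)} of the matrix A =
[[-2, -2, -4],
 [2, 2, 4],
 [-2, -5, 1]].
r(A) = sqrt(12) ≈ 3.4641

The eigenvalues of A are the roots of its characteristic polynomial. With M = A (coefficients from the trace, the sum of principal 2x2 minors, and det A):
  p(λ) = det(λ I - M) = λ^3 - λ^2 + 12λ.
The constant term is 0, so λ = 0 is a root. Dividing out λ leaves p(λ) = λ(λ^2 - λ + 12). For λ^2 - λ + 12 the discriminant is -47. It is negative, so the roots are the complex-conjugate pair λ = 1/2 ± (sqrt(47)/2) i ≈ 0.5 ± 3.4278i. For a conjugate pair the product of the roots equals the constant term, so |λ|^2 = 12 and |λ| = sqrt(12) ≈ 3.4641.
Thus the eigenvalues (to 4 decimals) are 0.5 ± 3.4278i (modulus 3.4641); 0 (modulus 0). The spectral radius is the largest modulus: r(A) = sqrt(12) ≈ 3.4641. (Cross-check: r(A) ≤ ||A||_2 ≈ 7.4675; equality holds whenever A is normal, though it can also hold for some non-normal A.)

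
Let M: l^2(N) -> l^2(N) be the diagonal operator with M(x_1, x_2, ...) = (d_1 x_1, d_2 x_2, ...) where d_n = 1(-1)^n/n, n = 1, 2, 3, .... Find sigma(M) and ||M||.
sigma(M) = {1(-1)^n/n : n ≥ 1} ∪ {0}; ||M|| = 1

A bounded diagonal operator on l^2 with diagonal entries d_n has spectrum equal to the closure of {d_n : n ≥ 1}: every d_n is an eigenvalue (with eigenvector e_n), so {d_n} ⊂ sigma(M); the spectrum is closed, so its closure is too; and for lambda not in the closure, (M - lambda I) has bounded inverse (the diagonal entries 1/(d_n - lambda) are bounded). For our sequence d_n = 1(-1)^n/n, n = 1, 2, 3, ...:
  - {d_n} = {1(-1)^n/n : n ≥ 1}; the only limit point is 0
  - closure = {1(-1)^n/n : n ≥ 1} ∪ {0}
For the norm: a diagonal operator has ||M|| = sup_n |d_n|. Here |d_n| = 1/n is decreasing, so sup_n |d_n| = |d_1| = 1. So ||M|| = 1.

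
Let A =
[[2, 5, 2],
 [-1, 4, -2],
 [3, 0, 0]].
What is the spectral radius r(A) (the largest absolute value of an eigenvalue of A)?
r(A) ≈ 4.9803

The eigenvalues of A are the roots of its characteristic polynomial. With M = A (coefficients from the trace, the sum of principal 2x2 minors, and det A):
  p(λ) = det(λ I - M) = λ^3 - 6λ^2 + 7λ + 54.
No integer candidate from the rational root theorem (±divisors of 54) is a root, so the roots are irrational. The cubic discriminant is Δ = -72508 < 0, so there is one real root and a complex-conjugate pair. p(-3) = -48 and p(-2) = 8 have opposite signs, so a root lies in (-3, -2); Newton's method refines it to λ ≈ -2.1772. Dividing out (λ - (-2.1772)) leaves approximately λ^2 - 8.1772λ + 24.803. For λ^2 - 8.1772λ + 24.803 the discriminant is -32.346. It is negative, so the remaining roots are the complex-conjugate pair λ ≈ 4.0886 ± 2.8437i. Their product equals the constant term, so |λ|^2 ≈ 24.803 and |λ| ≈ 4.9803.
Thus the eigenvalues (to 4 decimals) are -2.1772 (modulus 2.1772); 4.0886 ± 2.8437i (modulus 4.9803). The spectral radius is the largest modulus: r(A) ≈ 4.9803. (Cross-check: r(A) ≤ ||A||_2 ≈ 6.5252; equality holds whenever A is normal, though it can also hold for some non-normal A.)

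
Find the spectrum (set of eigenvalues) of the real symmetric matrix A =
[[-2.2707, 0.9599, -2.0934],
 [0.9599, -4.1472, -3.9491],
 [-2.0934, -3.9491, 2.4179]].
sigma(A) ≈ {-6, -3, 5}

A is real symmetric, so its spectrum consists of real eigenvalues. Expanding the characteristic polynomial of the displayed matrix gives
  det(λ I - A) = p(λ) = λ^3 + (4)λ^2 + (-27)λ + (-90).
Solving p(λ) = 0 yields eigenvalues ≈ -6, -3, 5. (A is shown rounded to 4 decimals, so these recover the underlying integer eigenvalues to within that precision.)
Verification: the trace of A = -4 equals the sum of eigenvalues -4, and det(A) ≈ 89.9995 matches the eigenvalue product 90.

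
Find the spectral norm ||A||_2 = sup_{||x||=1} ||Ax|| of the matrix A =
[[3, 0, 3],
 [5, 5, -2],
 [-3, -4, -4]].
||A||_2 ≈ 9.0432 (= sqrt(largest eigenvalue of A^T A))

||A||_2 = sigma_max(A) = sqrt(lambda_max(A^T A)). Form the symmetric matrix M = A^T A =
[[43, 37, 11],
 [37, 41, 6],
 [11, 6, 29]].
Its characteristic polynomial (trace, sum of principal 2x2 minors, determinant of M give the coefficients) is
  p(λ) = det(λ I - M) = λ^3 - 113λ^2 + 2673λ - 9801.
No integer candidate from the rational root theorem (±divisors of 9801) is a root, so the roots are irrational. The cubic discriminant is Δ = 8965954800 > 0, so there are three distinct real roots. p(4) = -853 and p(5) = 864 have opposite signs, so a root lies in (4, 5); Newton's method refines it to λ ≈ 4.4823. p(26) = 885 and p(27) = -324 have opposite signs, so a root lies in (26, 27); Newton's method refines it to λ ≈ 26.7373. p(81) = -3240 and p(82) = 941 have opposite signs, so a root lies in (81, 82); Newton's method refines it to λ ≈ 81.7803. Check (Vieta): the three roots sum to 113, matching tr M = 113.
So the eigenvalues of A^T A are ≈ 4.4823, 26.7373, 81.7803 (all ≥ 0, as they must be for A^T A). The largest is λ_max ≈ 81.7803, hence ||A||_2 = sqrt(λ_max) ≈ 9.0432.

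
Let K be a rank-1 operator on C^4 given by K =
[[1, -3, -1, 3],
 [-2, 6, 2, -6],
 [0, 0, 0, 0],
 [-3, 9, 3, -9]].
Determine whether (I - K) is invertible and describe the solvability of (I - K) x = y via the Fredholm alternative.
(I - K) is invertible (det(I - K) = 3 ≠ 0), so for every y in C^4 the equation (I - K) x = y has a unique solution.

K has rank 1, so it is an outer product K = u v^T: every row of K is a multiple of one row vector. Reading off the entries, u = (-1, 2, 0, 3) and v = (-1, 3, 1, -3) (row i of K equals u_i·v^T). A rank-one matrix u v^T satisfies K u = u (v·u) and kills the (3)-dimensional subspace v^⊥, so its characteristic polynomial is lambda^3 (lambda - v·u) with v·u = tr K = -2. Hence the eigenvalues of I - K are 1 (multiplicity 3) and 1 - (-2) = 3, so det(I - K) = 3. (Direct check: I - K =
[[0, 3, 1, -3],
 [2, -5, -2, 6],
 [0, 0, 1, 0],
 [3, -9, -3, 10]]
has determinant 3.) The finite-dimensional Fredholm alternative says: either (I - K) is invertible, or ker(I - K) ≠ {0} and then range(I - K) = ker((I - K)^*)^⊥, with dim ker(I - K) = dim ker((I - K)^*). Since det(I - K) ≠ 0, 1 is not an eigenvalue of K and ker(I - K) = {0}, so we are in the first case: for every y there is a unique x = (I - K)^(-1) y. Explicitly, by the Sherman–Morrison formula, (I - u v^T)^(-1) = I + u v^T/(1 - v·u), i.e. (I - K)^(-1) = I + K/(3).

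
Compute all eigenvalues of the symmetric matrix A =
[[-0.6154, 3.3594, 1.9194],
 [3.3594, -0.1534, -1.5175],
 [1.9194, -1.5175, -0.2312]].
sigma(A) ≈ {-5, 1, 3}

A is real symmetric, so its spectrum consists of real eigenvalues. Expanding the characteristic polynomial of the displayed matrix gives
  det(λ I - A) = p(λ) = λ^3 + (1)λ^2 + (-17)λ + (15).
Solving p(λ) = 0 yields eigenvalues ≈ -5, 1, 3. (A is shown rounded to 4 decimals, so these recover the underlying integer eigenvalues to within that precision.)
Verification: the trace of A = -1 equals the sum of eigenvalues -1, and det(A) ≈ -15.0001 matches the eigenvalue product -15.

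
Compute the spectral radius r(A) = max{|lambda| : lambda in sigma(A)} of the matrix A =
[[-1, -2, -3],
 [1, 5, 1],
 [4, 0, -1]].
r(A) ≈ 4.554

The eigenvalues of A are the roots of its characteristic polynomial. With M = A (coefficients from the trace, the sum of principal 2x2 minors, and det A):
  p(λ) = det(λ I - M) = λ^3 - 3λ^2 + 5λ - 55.
No integer candidate from the rational root theorem (±divisors of 55) is a root, so the roots are irrational. The cubic discriminant is Δ = -73040 < 0, so there is one real root and a complex-conjugate pair. p(4) = -19 and p(5) = 20 have opposite signs, so a root lies in (4, 5); Newton's method refines it to λ ≈ 4.554. Dividing out (λ - (4.554)) leaves approximately λ^2 + 1.554λ + 12.0772. For λ^2 + 1.554λ + 12.0772 the discriminant is -45.8937. It is negative, so the remaining roots are the complex-conjugate pair λ ≈ -0.777 ± 3.3872i. Their product equals the constant term, so |λ|^2 ≈ 12.0772 and |λ| ≈ 3.4752.
Thus the eigenvalues (to 4 decimals) are 4.554 (modulus 4.554); -0.777 ± 3.3872i (modulus 3.4752). The spectral radius is the largest modulus: r(A) ≈ 4.554. (Cross-check: r(A) ≤ ||A||_2 ≈ 6.0349; equality holds whenever A is normal, though it can also hold for some non-normal A.)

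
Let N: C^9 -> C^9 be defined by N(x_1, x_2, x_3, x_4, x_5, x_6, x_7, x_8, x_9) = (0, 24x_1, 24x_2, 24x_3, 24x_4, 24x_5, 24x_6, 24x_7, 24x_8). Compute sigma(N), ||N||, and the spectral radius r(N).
sigma(N) = {0}; ||N|| = 24; r(N) = 0. (N is nilpotent with N^9 = 0.)

On C^9, N is a strictly lower-triangular matrix with 24 on the subdiagonal and zeros elsewhere, so its characteristic polynomial is lambda^9 and every eigenvalue is 0: sigma(N) = {0}. For the operator norm, N e_i = 24e_{i+1} for i = 1, ..., 8 and N e_9 = 0, so the singular values of N are 24 (with multiplicity 8) and 0; hence ||N|| = 24. The spectral radius r(N) = max|lambda| = 0. Note ||N|| > r(N) — characteristic of non-normal nilpotent operators. Indeed N^9 = 0.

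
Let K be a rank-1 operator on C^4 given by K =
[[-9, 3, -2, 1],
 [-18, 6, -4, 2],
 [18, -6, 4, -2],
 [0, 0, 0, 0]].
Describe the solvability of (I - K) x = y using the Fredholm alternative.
(I - K) is singular (det(I - K) = 0, i.e. 1 ∈ sigma(K)). (I - K) x = y is solvable iff y ⊥ ker((I - K)^*) = span{(-9, 3, -2, 1)}, i.e. iff -9y_1 + 3y_2 - 2y_3 + y_4 = 0. When solvable, the solutions are x = y + c·(1, 2, -2, 0), c arbitrary (ker(I - K) = span{(1, 2, -2, 0)}, dimension 1).

K has rank 1, so it is an outer product K = u v^T: every row of K is a multiple of one row vector. Reading off the entries, u = (1, 2, -2, 0) and v = (-9, 3, -2, 1) (row i of K equals u_i·v^T). A rank-one matrix u v^T satisfies K u = u (v·u) and kills the (3)-dimensional subspace v^⊥, so its characteristic polynomial is lambda^3 (lambda - v·u) with v·u = tr K = 1. Hence the eigenvalues of I - K are 1 (multiplicity 3) and 1 - (1) = 0, so det(I - K) = 0. (Direct check: I - K =
[[10, -3, 2, -1],
 [18, -5, 4, -2],
 [-18, 6, -3, 2],
 [0, 0, 0, 1]]
has determinant 0.) So 1 is an eigenvalue of K and (I - K) is not invertible. The finite-dimensional Fredholm alternative says: either (I - K) is invertible, or ker(I - K) ≠ {0} and then range(I - K) = ker((I - K)^*)^⊥, with dim ker(I - K) = dim ker((I - K)^*). We are in the second case, so we need both kernels. Kernel of I - K: (I - K) u = u - u (v·u) = u - u = 0, so ker(I - K) = span{u} = span{(1, 2, -2, 0)} (it is exactly 1-dimensional because rank(I - K) = 3). Kernel of the adjoint: K is real, so (I - K)^* = I - K^T = I - v u^T, and (I - v u^T) v = v - v (u·v) = 0; hence ker((I - K)^*) = span{v} = span{(-9, 3, -2, 1)}. Therefore (I - K) x = y is solvable iff <y, v> = 0, i.e. iff -9y_1 + 3y_2 - 2y_3 + y_4 = 0. When this holds, K y = u (v·y) = 0, so (I - K) y = y and x = y is a particular solution; the full solution set is the line x = y + c·u = y + c·(1, 2, -2, 0), c ∈ C.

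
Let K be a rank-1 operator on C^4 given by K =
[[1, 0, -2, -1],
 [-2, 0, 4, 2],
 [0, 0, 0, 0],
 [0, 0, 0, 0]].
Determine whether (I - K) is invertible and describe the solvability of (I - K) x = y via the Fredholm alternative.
(I - K) is singular (det(I - K) = 0, i.e. 1 ∈ sigma(K)). (I - K) x = y is solvable iff y ⊥ ker((I - K)^*) = span{(1, 0, -2, -1)}, i.e. iff y_1 - 2y_3 - y_4 = 0. When solvable, the solutions are x = y + c·(1, -2, 0, 0), c arbitrary (ker(I - K) = span{(1, -2, 0, 0)}, dimension 1).

K has rank 1, so it is an outer product K = u v^T: every row of K is a multiple of one row vector. Reading off the entries, u = (1, -2, 0, 0) and v = (1, 0, -2, -1) (row i of K equals u_i·v^T). A rank-one matrix u v^T satisfies K u = u (v·u) and kills the (3)-dimensional subspace v^⊥, so its characteristic polynomial is lambda^3 (lambda - v·u) with v·u = tr K = 1. Hence the eigenvalues of I - K are 1 (multiplicity 3) and 1 - (1) = 0, so det(I - K) = 0. (Direct check: I - K =
[[0, 0, 2, 1],
 [2, 1, -4, -2],
 [0, 0, 1, 0],
 [0, 0, 0, 1]]
has determinant 0.) So 1 is an eigenvalue of K and (I - K) is not invertible. The finite-dimensional Fredholm alternative says: either (I - K) is invertible, or ker(I - K) ≠ {0} and then range(I - K) = ker((I - K)^*)^⊥, with dim ker(I - K) = dim ker((I - K)^*). We are in the second case, so we need both kernels. Kernel of I - K: (I - K) u = u - u (v·u) = u - u = 0, so ker(I - K) = span{u} = span{(1, -2, 0, 0)} (it is exactly 1-dimensional because rank(I - K) = 3). Kernel of the adjoint: K is real, so (I - K)^* = I - K^T = I - v u^T, and (I - v u^T) v = v - v (u·v) = 0; hence ker((I - K)^*) = span{v} = span{(1, 0, -2, -1)}. Therefore (I - K) x = y is solvable iff <y, v> = 0, i.e. iff y_1 - 2y_3 - y_4 = 0. When this holds, K y = u (v·y) = 0, so (I - K) y = y and x = y is a particular solution; the full solution set is the line x = y + c·u = y + c·(1, -2, 0, 0), c ∈ C.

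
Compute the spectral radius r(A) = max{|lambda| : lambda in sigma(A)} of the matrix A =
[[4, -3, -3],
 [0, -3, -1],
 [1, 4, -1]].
r(A) ≈ 3.5041

The eigenvalues of A are the roots of its characteristic polynomial. With M = A (coefficients from the trace, the sum of principal 2x2 minors, and det A):
  p(λ) = det(λ I - M) = λ^3 - 6λ - 22.
No integer candidate from the rational root theorem (±divisors of 22) is a root, so the roots are irrational. The cubic discriminant is Δ = -12204 < 0, so there is one real root and a complex-conjugate pair. p(3) = -13 and p(4) = 18 have opposite signs, so a root lies in (3, 4); Newton's method refines it to λ ≈ 3.5041. Dividing out (λ - (3.5041)) leaves approximately λ^2 + 3.5041λ + 6.2784. For λ^2 + 3.5041λ + 6.2784 the discriminant is -12.8353. It is negative, so the remaining roots are the complex-conjugate pair λ ≈ -1.752 ± 1.7913i. Their product equals the constant term, so |λ|^2 ≈ 6.2784 and |λ| ≈ 2.5057.
Thus the eigenvalues (to 4 decimals) are 3.5041 (modulus 3.5041); -1.752 ± 1.7913i (modulus 2.5057). The spectral radius is the largest modulus: r(A) ≈ 3.5041. (Cross-check: r(A) ≤ ||A||_2 ≈ 6.513; equality holds whenever A is normal, though it can also hold for some non-normal A.)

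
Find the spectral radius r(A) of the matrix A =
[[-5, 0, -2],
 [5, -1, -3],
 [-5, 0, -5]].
r(A) = (10 + sqrt(40))/2 ≈ 8.1623

The eigenvalues of A are the roots of its characteristic polynomial. With M = A (coefficients from the trace, the sum of principal 2x2 minors, and det A):
  p(λ) = det(λ I - M) = λ^3 + 11λ^2 + 25λ + 15.
By the rational root theorem any rational root is an integer divisor of 15. Testing λ = -1: p(-1) = -1 + 11 - 25 + 15 = 0, so λ = -1 is a root. Dividing out (λ + 1) leaves p(λ) = (λ + 1)(λ^2 + 10λ + 15). For λ^2 + 10λ + 15 the discriminant is 40. It is nonnegative but not a perfect square, so the roots are real and irrational: λ = (-10 ± sqrt(40))/2 ≈ -1.8377, -8.1623.
Thus the eigenvalues (to 4 decimals) are -1.8377 (modulus 1.8377); -8.1623 (modulus 8.1623); -1 (modulus 1). The spectral radius is the largest modulus: r(A) = (10 + sqrt(40))/2 ≈ 8.1623. (Cross-check: r(A) ≤ ||A||_2 ≈ 9.1588; equality holds whenever A is normal, though it can also hold for some non-normal A.)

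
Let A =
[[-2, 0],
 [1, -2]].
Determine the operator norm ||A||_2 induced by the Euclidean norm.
||A||_2 = sqrt((9 + sqrt(17))/2) ≈ 2.5616 (= sqrt(largest eigenvalue of A^T A))

||A||_2 = sigma_max(A) = sqrt(lambda_max(A^T A)). Form the symmetric matrix M = A^T A =
[[5, -2],
 [-2, 4]].
Its characteristic polynomial (trace, determinant of M give the coefficients) is
  p(λ) = det(λ I - M) = λ^2 - 9λ + 16.
For λ^2 - 9λ + 16 the discriminant is 17. It is nonnegative but not a perfect square, so the roots are real and irrational: λ = (9 ± sqrt(17))/2 ≈ 6.5616, 2.4384.
So the eigenvalues of A^T A are ≈ 2.4384, 6.5616 (all ≥ 0, as they must be for A^T A). The largest is λ_max = (9 + sqrt(17))/2 ≈ 6.5616, hence ||A||_2 = sqrt(λ_max) = sqrt((9 + sqrt(17))/2) ≈ 2.5616.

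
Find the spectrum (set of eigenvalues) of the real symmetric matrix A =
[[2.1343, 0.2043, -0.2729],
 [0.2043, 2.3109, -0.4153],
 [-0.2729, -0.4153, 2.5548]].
sigma(A) ≈ {2, 3} (2 with multiplicity 2)

A is real symmetric, so its spectrum consists of real eigenvalues. Expanding the characteristic polynomial of the displayed matrix gives
  det(λ I - A) = p(λ) = λ^3 + (-7)λ^2 + (16)λ + (-12).
Solving p(λ) = 0 yields eigenvalues ≈ 2, 2, 3. (A is shown rounded to 4 decimals, so these recover the underlying integer eigenvalues to within that precision.)
Verification: the trace of A = 7 equals the sum of eigenvalues 7, and det(A) ≈ 12.0001 matches the eigenvalue product 12.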